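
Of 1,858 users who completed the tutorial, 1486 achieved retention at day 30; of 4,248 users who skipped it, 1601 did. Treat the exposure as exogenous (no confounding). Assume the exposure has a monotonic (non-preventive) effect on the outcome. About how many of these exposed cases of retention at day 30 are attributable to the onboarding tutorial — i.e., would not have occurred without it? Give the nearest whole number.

about 786 cases

p₁ = P(outcome | exposed) = 1486/1858 = 0.79978
p₀ = P(outcome | unexposed) = 1601/4248 = 0.37688
PN = (p₁ − p₀)/p₁ = (0.79978 − 0.37688) / 0.79978 ≈ 0.52877.
Attributable cases ≈ PN × (exposed cases) = 0.52877 × 1486 ≈ 785.75.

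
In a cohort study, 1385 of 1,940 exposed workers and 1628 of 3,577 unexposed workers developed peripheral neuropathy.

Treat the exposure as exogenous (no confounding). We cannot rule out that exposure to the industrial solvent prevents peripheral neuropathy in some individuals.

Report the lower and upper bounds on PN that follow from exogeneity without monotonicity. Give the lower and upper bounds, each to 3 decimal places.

0.362 ≤ PN ≤ 0.763

p₁ = P(outcome | exposed) = 1385/1940 = 0.71392
p₀ = P(outcome | unexposed) = 1628/3577 = 0.45513
Under exogeneity alone the bounds on PN are max{0,(p₁−p₀)/p₁} ≤ PN ≤ min{1,(1−p₀)/p₁}.
  lower = (p₁ − p₀)/p₁ = 0.25879 / 0.71392 ≈ 0.3625
  upper = min{1, (1 − p₀)/p₁} = 0.54487 / 0.71392 ≈ 0.7632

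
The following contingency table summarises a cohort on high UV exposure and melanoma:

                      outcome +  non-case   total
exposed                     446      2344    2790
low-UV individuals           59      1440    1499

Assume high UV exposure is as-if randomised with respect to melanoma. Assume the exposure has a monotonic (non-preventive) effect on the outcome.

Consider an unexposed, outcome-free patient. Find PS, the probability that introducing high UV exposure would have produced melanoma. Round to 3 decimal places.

PS ≈ 0.125

p₁ = P(outcome | exposed) = 446/2790 = 0.15986
p₀ = P(outcome | unexposed) = 59/1499 = 0.03936
Under exogeneity and monotonicity, PS = (p₁ − p₀) / (1 − p₀).
PS = (0.15986 − 0.03936) / (1 − 0.03936) = 0.1205 / 0.96064 ≈ 0.1254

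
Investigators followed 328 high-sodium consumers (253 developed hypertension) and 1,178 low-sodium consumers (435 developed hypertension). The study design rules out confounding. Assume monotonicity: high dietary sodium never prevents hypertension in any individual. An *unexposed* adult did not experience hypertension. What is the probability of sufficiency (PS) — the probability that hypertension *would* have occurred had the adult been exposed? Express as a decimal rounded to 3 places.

PS ≈ 0.637

p₁ = P(outcome | exposed) = 253/328 = 0.77134
p₀ = P(outcome | unexposed) = 435/1178 = 0.36927
Under exogeneity and monotonicity, PS = (p₁ − p₀) / (1 − p₀).
PS = (0.77134 − 0.36927) / (1 − 0.36927) = 0.40207 / 0.63073 ≈ 0.6375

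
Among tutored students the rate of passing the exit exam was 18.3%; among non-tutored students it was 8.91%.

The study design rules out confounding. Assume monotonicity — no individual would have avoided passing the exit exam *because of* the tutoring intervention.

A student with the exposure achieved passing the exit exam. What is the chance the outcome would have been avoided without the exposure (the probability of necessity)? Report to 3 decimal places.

PN ≈ 0.513

p₁ = 0.183, p₀ = 0.0891.
Under exogeneity and monotonicity, PN = (p₁ − p₀) / p₁.
PN = (0.183 − 0.0891) / 0.183 = 0.0939 / 0.183 ≈ 0.5131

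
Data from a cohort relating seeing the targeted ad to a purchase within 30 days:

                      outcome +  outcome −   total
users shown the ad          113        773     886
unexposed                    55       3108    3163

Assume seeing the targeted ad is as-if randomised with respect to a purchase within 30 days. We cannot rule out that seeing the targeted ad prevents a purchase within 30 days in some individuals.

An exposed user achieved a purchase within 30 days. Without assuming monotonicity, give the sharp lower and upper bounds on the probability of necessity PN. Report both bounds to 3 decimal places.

p₁ = P(outcome | exposed) = 113/886 = 0.12754
p₀ = P(outcome | unexposed) = 55/3163 = 0.017389
Under exogeneity alone the bounds on PN are max{0,(p₁−p₀)/p₁} ≤ PN ≤ min{1,(1−p₀)/p₁}.
  lower = (p₁ − p₀)/p₁ = 0.11015 / 0.12754 ≈ 0.8637
  upper = min{1, (1 − p₀)/p₁} = 0.98261 / 0.12754 ≈ 7.7044 → capped at 1

0.864 ≤ PN ≤ 1.000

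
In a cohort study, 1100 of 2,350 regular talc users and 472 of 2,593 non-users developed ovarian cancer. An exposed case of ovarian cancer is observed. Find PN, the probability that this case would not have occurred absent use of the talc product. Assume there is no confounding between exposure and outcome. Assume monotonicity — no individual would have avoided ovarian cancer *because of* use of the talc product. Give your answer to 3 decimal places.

p₁ = P(outcome | exposed) = 1100/2350 = 0.46809
p₀ = P(outcome | unexposed) = 472/2593 = 0.18203
Under exogeneity and monotonicity, PN = (p₁ − p₀) / p₁.
PN = (0.46809 − 0.18203) / 0.46809 = 0.28606 / 0.46809 ≈ 0.6111

PN ≈ 0.611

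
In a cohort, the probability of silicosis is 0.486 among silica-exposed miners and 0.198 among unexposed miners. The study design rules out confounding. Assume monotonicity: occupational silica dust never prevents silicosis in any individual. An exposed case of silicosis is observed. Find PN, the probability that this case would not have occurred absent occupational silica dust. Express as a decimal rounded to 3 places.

PN ≈ 0.593

Let p₁ = 0.486, p₀ = 0.198.
Under exogeneity and monotonicity, PN = (p₁ − p₀) / p₁.
PN = (0.486 − 0.198) / 0.486 = 0.288 / 0.486 ≈ 0.5926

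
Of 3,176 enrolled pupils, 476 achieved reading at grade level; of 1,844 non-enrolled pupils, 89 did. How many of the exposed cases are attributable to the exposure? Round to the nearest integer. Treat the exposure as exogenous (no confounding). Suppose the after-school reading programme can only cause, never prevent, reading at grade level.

about 323 cases

p₁ = P(outcome | exposed) = 476/3176 = 0.14987
p₀ = P(outcome | unexposed) = 89/1844 = 0.048265
PN = (p₁ − p₀)/p₁ = (0.14987 − 0.048265) / 0.14987 ≈ 0.67797.
Attributable cases ≈ PN × (exposed cases) = 0.67797 × 476 ≈ 322.71.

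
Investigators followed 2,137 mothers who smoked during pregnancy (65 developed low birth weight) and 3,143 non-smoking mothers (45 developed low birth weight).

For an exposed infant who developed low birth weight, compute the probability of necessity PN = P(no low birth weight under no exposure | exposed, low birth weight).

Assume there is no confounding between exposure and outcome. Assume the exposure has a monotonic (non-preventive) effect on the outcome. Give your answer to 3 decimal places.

PN ≈ 0.529

p₁ = P(outcome | exposed) = 65/2137 = 0.030416
p₀ = P(outcome | unexposed) = 45/3143 = 0.014318
Under exogeneity and monotonicity, PN = (p₁ − p₀) / p₁.
PN = (0.030416 − 0.014318) / 0.030416 = 0.016099 / 0.030416 ≈ 0.5293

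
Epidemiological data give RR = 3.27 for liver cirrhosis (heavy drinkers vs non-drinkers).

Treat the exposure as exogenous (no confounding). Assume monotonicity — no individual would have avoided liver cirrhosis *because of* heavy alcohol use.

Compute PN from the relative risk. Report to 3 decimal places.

PN ≈ 0.694

Under exogeneity and monotonicity, PN = (RR − 1) / RR = 1 − 1/RR.
PN = (3.27 − 1) / 3.27 = 2.27 / 3.27 ≈ 0.6942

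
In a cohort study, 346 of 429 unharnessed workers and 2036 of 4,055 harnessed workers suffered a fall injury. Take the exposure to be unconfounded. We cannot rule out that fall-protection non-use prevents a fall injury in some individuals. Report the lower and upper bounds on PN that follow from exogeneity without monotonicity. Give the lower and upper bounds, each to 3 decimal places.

p₁ = P(outcome | exposed) = 346/429 = 0.80653
p₀ = P(outcome | unexposed) = 2036/4055 = 0.5021
Under exogeneity alone the bounds on PN are max{0,(p₁−p₀)/p₁} ≤ PN ≤ min{1,(1−p₀)/p₁}.
  lower = (p₁ − p₀)/p₁ = 0.30443 / 0.80653 ≈ 0.3775
  upper = min{1, (1 − p₀)/p₁} = 0.4979 / 0.80653 ≈ 0.6173

0.377 ≤ PN ≤ 0.617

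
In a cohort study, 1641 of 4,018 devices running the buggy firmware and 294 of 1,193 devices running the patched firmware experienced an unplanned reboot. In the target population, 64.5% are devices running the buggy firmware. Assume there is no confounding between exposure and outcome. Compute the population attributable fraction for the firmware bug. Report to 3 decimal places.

PAF ≈ 0.298

p₁ = P(outcome | exposed) = 1641/4018 = 0.40841
p₀ = P(outcome | unexposed) = 294/1193 = 0.24644
Overall risk P(Y=1) = π·p₁ + (1−π)·p₀ = 0.645×0.40841 + 0.355×0.24644 = 0.35091.
Under exogeneity, PAF = [P(Y=1) − p₀] / P(Y=1).
PAF = (0.35091 − 0.24644) / 0.35091 ≈ 0.2977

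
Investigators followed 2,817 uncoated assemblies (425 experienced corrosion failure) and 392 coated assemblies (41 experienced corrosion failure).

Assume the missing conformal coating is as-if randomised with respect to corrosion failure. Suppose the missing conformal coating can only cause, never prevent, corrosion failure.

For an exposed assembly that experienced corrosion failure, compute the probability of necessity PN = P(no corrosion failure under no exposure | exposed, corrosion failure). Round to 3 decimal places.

PN ≈ 0.307

p₁ = P(outcome | exposed) = 425/2817 = 0.15087
p₀ = P(outcome | unexposed) = 41/392 = 0.10459
Under exogeneity and monotonicity, PN = (p₁ − p₀) / p₁.
PN = (0.15087 − 0.10459) / 0.15087 = 0.046278 / 0.15087 ≈ 0.3067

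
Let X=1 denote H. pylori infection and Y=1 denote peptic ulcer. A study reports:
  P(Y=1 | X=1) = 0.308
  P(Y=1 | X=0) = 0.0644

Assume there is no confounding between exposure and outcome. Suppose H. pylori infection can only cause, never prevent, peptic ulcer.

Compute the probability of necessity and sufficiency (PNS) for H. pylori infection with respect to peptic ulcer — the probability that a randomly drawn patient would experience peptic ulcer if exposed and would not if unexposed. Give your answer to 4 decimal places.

Let p₁ = 0.308, p₀ = 0.0644.
Under exogeneity and monotonicity, PNS = p₁ − p₀.
PNS = 0.308 − 0.0644 = 0.2436

PNS ≈ 0.2436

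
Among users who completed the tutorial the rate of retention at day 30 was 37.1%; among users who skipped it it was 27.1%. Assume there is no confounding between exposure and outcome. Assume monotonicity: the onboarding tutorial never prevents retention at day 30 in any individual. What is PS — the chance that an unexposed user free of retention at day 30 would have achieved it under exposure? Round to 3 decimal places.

p₁ = 0.371, p₀ = 0.271.
Under exogeneity and monotonicity, PS = (p₁ − p₀) / (1 − p₀).
PS = (0.371 − 0.271) / (1 − 0.271) = 0.1 / 0.729 ≈ 0.1372

PS ≈ 0.137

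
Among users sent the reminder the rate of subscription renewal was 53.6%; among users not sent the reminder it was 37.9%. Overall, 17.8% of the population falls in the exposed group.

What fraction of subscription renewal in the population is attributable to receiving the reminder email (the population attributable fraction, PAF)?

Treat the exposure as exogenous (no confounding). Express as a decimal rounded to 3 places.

PAF ≈ 0.069

p₁ = 0.536, p₀ = 0.379.
Overall risk P(Y=1) = π·p₁ + (1−π)·p₀ = 0.178×0.536 + 0.822×0.379 = 0.40695.
Under exogeneity, PAF = [P(Y=1) − p₀] / P(Y=1).
PAF = (0.40695 − 0.379) / 0.40695 ≈ 0.0687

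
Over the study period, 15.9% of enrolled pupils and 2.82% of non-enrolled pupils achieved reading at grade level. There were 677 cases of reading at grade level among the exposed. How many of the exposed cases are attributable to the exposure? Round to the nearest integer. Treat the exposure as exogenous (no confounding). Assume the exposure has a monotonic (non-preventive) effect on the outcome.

about 557 cases

p₁ = 0.159, p₀ = 0.0282.
PN = (p₁ − p₀)/p₁ = (0.159 − 0.0282) / 0.159 ≈ 0.82264.
Attributable cases ≈ PN × (exposed cases) = 0.82264 × 677 ≈ 556.93.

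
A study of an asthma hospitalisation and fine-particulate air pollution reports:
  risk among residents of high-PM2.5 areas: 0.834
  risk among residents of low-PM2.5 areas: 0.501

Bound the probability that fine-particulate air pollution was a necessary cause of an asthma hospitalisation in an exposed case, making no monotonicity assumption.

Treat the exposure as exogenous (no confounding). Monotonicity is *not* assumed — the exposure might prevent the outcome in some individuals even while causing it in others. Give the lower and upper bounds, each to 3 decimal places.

0.399 ≤ PN ≤ 0.598

Let p₁ = 0.834, p₀ = 0.501.
Under exogeneity alone the bounds on PN are max{0,(p₁−p₀)/p₁} ≤ PN ≤ min{1,(1−p₀)/p₁}.
  lower = (p₁ − p₀)/p₁ = 0.333 / 0.834 ≈ 0.3993
  upper = min{1, (1 − p₀)/p₁} = 0.499 / 0.834 ≈ 0.5983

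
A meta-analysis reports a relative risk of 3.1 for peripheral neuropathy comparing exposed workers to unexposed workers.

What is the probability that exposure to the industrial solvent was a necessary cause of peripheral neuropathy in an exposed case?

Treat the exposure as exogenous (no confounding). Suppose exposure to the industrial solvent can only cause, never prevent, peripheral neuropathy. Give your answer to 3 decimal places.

Under exogeneity and monotonicity, PN = (RR − 1) / RR = 1 − 1/RR.
PN = (3.1 − 1) / 3.1 = 2.1 / 3.1 ≈ 0.6774

PN ≈ 0.677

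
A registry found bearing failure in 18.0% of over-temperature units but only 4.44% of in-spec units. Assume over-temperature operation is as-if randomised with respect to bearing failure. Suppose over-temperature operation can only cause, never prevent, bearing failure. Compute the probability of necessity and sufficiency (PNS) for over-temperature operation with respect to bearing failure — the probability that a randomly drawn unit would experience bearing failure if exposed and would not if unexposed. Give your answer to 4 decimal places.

PNS ≈ 0.1356

p₁ = 0.18, p₀ = 0.0444.
Under exogeneity and monotonicity, PNS = p₁ − p₀.
PNS = 0.18 − 0.0444 = 0.1356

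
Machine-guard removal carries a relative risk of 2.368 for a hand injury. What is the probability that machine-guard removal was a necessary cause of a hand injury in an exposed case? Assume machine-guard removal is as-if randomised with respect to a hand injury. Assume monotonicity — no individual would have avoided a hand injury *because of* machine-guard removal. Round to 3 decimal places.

PN ≈ 0.578

Under exogeneity and monotonicity, PN = (RR − 1) / RR = 1 − 1/RR.
PN = (2.368 − 1) / 2.368 = 1.368 / 2.368 ≈ 0.5777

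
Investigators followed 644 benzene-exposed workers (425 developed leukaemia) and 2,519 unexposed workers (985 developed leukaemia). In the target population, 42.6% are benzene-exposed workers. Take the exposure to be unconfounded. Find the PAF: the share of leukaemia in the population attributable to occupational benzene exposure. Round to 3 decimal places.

PAF ≈ 0.227

p₁ = P(outcome | exposed) = 425/644 = 0.65994
p₀ = P(outcome | unexposed) = 985/2519 = 0.39103
Overall risk P(Y=1) = π·p₁ + (1−π)·p₀ = 0.426×0.65994 + 0.574×0.39103 = 0.50558.
Under exogeneity, PAF = [P(Y=1) − p₀] / P(Y=1).
PAF = (0.50558 − 0.39103) / 0.50558 ≈ 0.2266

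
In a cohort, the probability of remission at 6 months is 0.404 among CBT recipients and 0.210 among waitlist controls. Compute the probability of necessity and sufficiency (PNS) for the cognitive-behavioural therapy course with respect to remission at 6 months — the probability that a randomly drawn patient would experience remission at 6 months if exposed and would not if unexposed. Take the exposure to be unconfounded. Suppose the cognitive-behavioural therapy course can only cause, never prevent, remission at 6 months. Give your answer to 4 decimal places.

Let p₁ = 0.404, p₀ = 0.21.
Under exogeneity and monotonicity, PNS = p₁ − p₀.
PNS = 0.404 − 0.21 = 0.194

PNS ≈ 0.1940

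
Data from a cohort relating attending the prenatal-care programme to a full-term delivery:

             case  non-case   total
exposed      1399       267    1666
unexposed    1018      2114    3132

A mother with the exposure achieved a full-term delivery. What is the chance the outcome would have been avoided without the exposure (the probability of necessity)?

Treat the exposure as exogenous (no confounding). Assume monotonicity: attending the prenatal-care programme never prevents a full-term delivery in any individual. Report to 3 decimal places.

p₁ = P(outcome | exposed) = 1399/1666 = 0.83974
p₀ = P(outcome | unexposed) = 1018/3132 = 0.32503
Under exogeneity and monotonicity, PN = (p₁ − p₀)/p₁.
PN = (0.83974 − 0.32503) / 0.83974 ≈ 0.6129

PN ≈ 0.613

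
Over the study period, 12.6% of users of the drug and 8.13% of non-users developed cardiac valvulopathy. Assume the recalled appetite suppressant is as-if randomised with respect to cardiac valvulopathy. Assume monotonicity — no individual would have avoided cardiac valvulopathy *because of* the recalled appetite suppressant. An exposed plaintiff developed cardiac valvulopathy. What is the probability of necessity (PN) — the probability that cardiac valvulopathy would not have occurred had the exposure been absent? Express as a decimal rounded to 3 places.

PN ≈ 0.355

p₁ = 0.126, p₀ = 0.0813.
Under exogeneity and monotonicity, PN = (p₁ − p₀) / p₁.
PN = (0.126 − 0.0813) / 0.126 = 0.0447 / 0.126 ≈ 0.3548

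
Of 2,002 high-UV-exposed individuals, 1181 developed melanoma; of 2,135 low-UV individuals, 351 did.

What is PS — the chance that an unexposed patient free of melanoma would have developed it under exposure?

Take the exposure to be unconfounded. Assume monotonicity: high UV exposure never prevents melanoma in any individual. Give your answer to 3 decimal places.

PS ≈ 0.509

p₁ = P(outcome | exposed) = 1181/2002 = 0.58991
p₀ = P(outcome | unexposed) = 351/2135 = 0.1644
Under exogeneity and monotonicity, PS = (p₁ − p₀) / (1 − p₀).
PS = (0.58991 − 0.1644) / (1 − 0.1644) = 0.42551 / 0.8356 ≈ 0.5092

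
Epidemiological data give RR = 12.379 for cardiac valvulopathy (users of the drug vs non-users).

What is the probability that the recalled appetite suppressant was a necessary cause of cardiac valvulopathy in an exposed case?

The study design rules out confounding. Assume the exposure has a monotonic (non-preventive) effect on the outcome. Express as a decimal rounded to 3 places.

PN ≈ 0.919

Under exogeneity and monotonicity, PN = (RR − 1) / RR = 1 − 1/RR.
PN = (12.379 − 1) / 12.379 = 11.38 / 12.379 ≈ 0.9192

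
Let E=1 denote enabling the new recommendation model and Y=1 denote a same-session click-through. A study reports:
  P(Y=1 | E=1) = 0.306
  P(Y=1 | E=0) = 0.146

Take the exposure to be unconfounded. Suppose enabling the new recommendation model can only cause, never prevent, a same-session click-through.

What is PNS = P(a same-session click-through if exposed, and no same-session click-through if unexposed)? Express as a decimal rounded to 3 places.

Let p₁ = 0.306, p₀ = 0.146.
Under exogeneity and monotonicity, PNS = p₁ − p₀.
PNS = 0.306 − 0.146 = 0.16

PNS ≈ 0.160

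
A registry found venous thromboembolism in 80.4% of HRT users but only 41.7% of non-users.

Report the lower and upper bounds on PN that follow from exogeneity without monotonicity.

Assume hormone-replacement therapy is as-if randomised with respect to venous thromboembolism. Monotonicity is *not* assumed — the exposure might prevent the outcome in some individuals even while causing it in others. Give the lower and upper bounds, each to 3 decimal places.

0.481 ≤ PN ≤ 0.725

p₁ = 0.804, p₀ = 0.417.
Under exogeneity alone the bounds on PN are max{0,(p₁−p₀)/p₁} ≤ PN ≤ min{1,(1−p₀)/p₁}.
  lower = (p₁ − p₀)/p₁ = 0.387 / 0.804 ≈ 0.4813
  upper = min{1, (1 − p₀)/p₁} = 0.583 / 0.804 ≈ 0.7251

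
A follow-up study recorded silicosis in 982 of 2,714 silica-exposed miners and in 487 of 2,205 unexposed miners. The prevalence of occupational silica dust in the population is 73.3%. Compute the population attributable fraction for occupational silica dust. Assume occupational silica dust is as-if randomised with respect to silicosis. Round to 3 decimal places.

PAF ≈ 0.319

p₁ = P(outcome | exposed) = 982/2714 = 0.36183
p₀ = P(outcome | unexposed) = 487/2205 = 0.22086
Overall risk P(Y=1) = π·p₁ + (1−π)·p₀ = 0.733×0.36183 + 0.267×0.22086 = 0.32419.
Under exogeneity, PAF = [P(Y=1) − p₀] / P(Y=1).
PAF = (0.32419 − 0.22086) / 0.32419 ≈ 0.3187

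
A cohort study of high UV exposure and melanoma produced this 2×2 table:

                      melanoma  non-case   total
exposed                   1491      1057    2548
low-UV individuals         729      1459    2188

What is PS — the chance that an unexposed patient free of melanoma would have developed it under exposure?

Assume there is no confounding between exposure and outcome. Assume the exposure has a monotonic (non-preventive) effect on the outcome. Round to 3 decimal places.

PS ≈ 0.378

p₁ = P(outcome | exposed) = 1491/2548 = 0.58516
p₀ = P(outcome | unexposed) = 729/2188 = 0.33318
Under exogeneity and monotonicity, PS = (p₁ − p₀) / (1 − p₀).
PS = (0.58516 − 0.33318) / (1 − 0.33318) = 0.25198 / 0.66682 ≈ 0.3779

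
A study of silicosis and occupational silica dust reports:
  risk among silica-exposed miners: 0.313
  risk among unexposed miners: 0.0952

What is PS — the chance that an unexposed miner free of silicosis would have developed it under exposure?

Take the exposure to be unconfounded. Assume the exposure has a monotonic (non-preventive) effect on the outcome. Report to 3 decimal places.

PS ≈ 0.241

Let p₁ = 0.313, p₀ = 0.0952.
Under exogeneity and monotonicity, PS = (p₁ − p₀) / (1 − p₀).
PS = (0.313 − 0.0952) / (1 − 0.0952) = 0.2178 / 0.9048 ≈ 0.2407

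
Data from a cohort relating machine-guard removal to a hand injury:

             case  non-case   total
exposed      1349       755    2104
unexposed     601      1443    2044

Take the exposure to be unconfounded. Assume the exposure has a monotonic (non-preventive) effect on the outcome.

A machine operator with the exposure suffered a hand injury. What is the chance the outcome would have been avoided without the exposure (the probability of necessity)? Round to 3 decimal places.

PN ≈ 0.541

p₁ = P(outcome | exposed) = 1349/2104 = 0.64116
p₀ = P(outcome | unexposed) = 601/2044 = 0.29403
Under exogeneity and monotonicity, PN = (p₁ − p₀)/p₁.
PN = (0.64116 − 0.29403) / 0.64116 ≈ 0.5414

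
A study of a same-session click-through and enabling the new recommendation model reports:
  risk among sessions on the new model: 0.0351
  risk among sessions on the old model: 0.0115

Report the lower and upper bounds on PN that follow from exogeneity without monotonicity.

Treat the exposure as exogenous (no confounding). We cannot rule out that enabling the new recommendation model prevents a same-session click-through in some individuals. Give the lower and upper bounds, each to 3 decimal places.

Let p₁ = 0.0351, p₀ = 0.0115.
Under exogeneity alone the bounds on PN are max{0,(p₁−p₀)/p₁} ≤ PN ≤ min{1,(1−p₀)/p₁}.
  lower = (p₁ − p₀)/p₁ = 0.0236 / 0.0351 ≈ 0.6724
  upper = min{1, (1 − p₀)/p₁} = 0.9885 / 0.0351 ≈ 28.1624 → capped at 1

0.672 ≤ PN ≤ 1.000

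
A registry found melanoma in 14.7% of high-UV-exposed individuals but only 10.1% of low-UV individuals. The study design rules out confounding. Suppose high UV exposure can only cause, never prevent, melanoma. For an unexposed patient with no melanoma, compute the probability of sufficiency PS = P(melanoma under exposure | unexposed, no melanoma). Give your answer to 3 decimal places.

PS ≈ 0.051

p₁ = 0.147, p₀ = 0.101.
Under exogeneity and monotonicity, PS = (p₁ − p₀) / (1 − p₀).
PS = (0.147 − 0.101) / (1 − 0.101) = 0.046 / 0.899 ≈ 0.0512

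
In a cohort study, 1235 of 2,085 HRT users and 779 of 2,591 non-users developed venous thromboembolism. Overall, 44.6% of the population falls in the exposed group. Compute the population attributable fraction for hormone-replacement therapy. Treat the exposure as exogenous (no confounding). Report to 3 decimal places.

PAF ≈ 0.302

p₁ = P(outcome | exposed) = 1235/2085 = 0.59233
p₀ = P(outcome | unexposed) = 779/2591 = 0.30066
Overall risk P(Y=1) = π·p₁ + (1−π)·p₀ = 0.446×0.59233 + 0.554×0.30066 = 0.43074.
Under exogeneity, PAF = [P(Y=1) − p₀] / P(Y=1).
PAF = (0.43074 − 0.30066) / 0.43074 ≈ 0.3020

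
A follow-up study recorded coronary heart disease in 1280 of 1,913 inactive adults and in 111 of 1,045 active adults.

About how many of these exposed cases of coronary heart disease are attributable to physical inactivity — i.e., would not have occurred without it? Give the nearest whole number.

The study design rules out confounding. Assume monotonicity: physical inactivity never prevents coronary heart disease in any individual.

about 1077 cases

p₁ = P(outcome | exposed) = 1280/1913 = 0.66911
p₀ = P(outcome | unexposed) = 111/1045 = 0.10622
PN = (p₁ − p₀)/p₁ = (0.66911 − 0.10622) / 0.66911 ≈ 0.84125.
Attributable cases ≈ PN × (exposed cases) = 0.84125 × 1280 ≈ 1076.80.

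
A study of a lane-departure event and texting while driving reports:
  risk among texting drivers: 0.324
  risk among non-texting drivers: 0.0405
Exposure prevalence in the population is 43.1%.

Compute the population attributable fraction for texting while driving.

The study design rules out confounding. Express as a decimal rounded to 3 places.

PAF ≈ 0.751

Let p₁ = 0.324, p₀ = 0.0405.
Overall risk P(Y=1) = π·p₁ + (1−π)·p₀ = 0.431×0.324 + 0.569×0.0405 = 0.16269.
Under exogeneity, PAF = [P(Y=1) − p₀] / P(Y=1).
PAF = (0.16269 − 0.0405) / 0.16269 ≈ 0.7511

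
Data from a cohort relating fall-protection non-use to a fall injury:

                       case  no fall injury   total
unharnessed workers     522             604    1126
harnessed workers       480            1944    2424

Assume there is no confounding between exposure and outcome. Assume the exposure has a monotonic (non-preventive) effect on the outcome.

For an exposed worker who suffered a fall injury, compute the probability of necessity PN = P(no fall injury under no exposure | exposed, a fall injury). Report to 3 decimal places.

PN ≈ 0.573

p₁ = P(outcome | exposed) = 522/1126 = 0.46359
p₀ = P(outcome | unexposed) = 480/2424 = 0.19802
Under exogeneity and monotonicity, PN = (p₁ − p₀) / p₁.
PN = (0.46359 − 0.19802) / 0.46359 = 0.26557 / 0.46359 ≈ 0.5729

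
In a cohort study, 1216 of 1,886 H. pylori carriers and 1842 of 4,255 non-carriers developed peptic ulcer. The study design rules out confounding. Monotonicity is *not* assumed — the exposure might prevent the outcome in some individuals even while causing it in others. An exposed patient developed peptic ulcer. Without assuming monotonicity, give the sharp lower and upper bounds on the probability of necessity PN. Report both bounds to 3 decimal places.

0.329 ≤ PN ≤ 0.880

p₁ = P(outcome | exposed) = 1216/1886 = 0.64475
p₀ = P(outcome | unexposed) = 1842/4255 = 0.4329
Under exogeneity alone the bounds on PN are max{0,(p₁−p₀)/p₁} ≤ PN ≤ min{1,(1−p₀)/p₁}.
  lower = (p₁ − p₀)/p₁ = 0.21185 / 0.64475 ≈ 0.3286
  upper = min{1, (1 − p₀)/p₁} = 0.5671 / 0.64475 ≈ 0.8796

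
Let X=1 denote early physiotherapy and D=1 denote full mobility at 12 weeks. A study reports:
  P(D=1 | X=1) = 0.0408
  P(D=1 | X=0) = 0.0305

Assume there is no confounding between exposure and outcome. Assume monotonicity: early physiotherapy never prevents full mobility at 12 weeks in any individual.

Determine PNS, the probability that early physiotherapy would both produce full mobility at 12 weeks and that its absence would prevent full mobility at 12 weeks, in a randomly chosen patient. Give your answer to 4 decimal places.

Let p₁ = 0.0408, p₀ = 0.0305.
Under exogeneity and monotonicity, PNS = p₁ − p₀.
PNS = 0.0408 − 0.0305 = 0.0103

PNS ≈ 0.0103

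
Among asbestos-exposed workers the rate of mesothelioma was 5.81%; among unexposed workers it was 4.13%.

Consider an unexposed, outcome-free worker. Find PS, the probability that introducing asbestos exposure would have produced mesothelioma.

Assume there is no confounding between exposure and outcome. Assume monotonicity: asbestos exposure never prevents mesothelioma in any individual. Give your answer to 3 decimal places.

p₁ = 0.0581, p₀ = 0.0413.
Under exogeneity and monotonicity, PS = (p₁ − p₀) / (1 − p₀).
PS = (0.0581 − 0.0413) / (1 − 0.0413) = 0.0168 / 0.9587 ≈ 0.0175

PS ≈ 0.018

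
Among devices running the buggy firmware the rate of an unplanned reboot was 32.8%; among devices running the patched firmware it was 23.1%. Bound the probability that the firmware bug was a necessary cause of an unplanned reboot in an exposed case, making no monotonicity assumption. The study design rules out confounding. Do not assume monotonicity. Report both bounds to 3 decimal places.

0.296 ≤ PN ≤ 1.000

p₁ = 0.328, p₀ = 0.231.
Under exogeneity alone the bounds on PN are max{0,(p₁−p₀)/p₁} ≤ PN ≤ min{1,(1−p₀)/p₁}.
  lower = (p₁ − p₀)/p₁ = 0.097 / 0.328 ≈ 0.2957
  upper = min{1, (1 − p₀)/p₁} = 0.769 / 0.328 ≈ 2.3445 → capped at 1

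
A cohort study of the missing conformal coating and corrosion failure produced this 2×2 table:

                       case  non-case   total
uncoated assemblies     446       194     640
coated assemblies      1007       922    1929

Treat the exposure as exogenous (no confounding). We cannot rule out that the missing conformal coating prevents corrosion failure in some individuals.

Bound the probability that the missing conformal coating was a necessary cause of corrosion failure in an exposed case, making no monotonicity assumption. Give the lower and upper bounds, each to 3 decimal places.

0.251 ≤ PN ≤ 0.686

p₁ = P(outcome | exposed) = 446/640 = 0.69688
p₀ = P(outcome | unexposed) = 1007/1929 = 0.52203
Under exogeneity alone the bounds on PN are max{0,(p₁−p₀)/p₁} ≤ PN ≤ min{1,(1−p₀)/p₁}.
  lower = (p₁ − p₀)/p₁ = 0.17484 / 0.69688 ≈ 0.2509
  upper = min{1, (1 − p₀)/p₁} = 0.47797 / 0.69688 ≈ 0.6859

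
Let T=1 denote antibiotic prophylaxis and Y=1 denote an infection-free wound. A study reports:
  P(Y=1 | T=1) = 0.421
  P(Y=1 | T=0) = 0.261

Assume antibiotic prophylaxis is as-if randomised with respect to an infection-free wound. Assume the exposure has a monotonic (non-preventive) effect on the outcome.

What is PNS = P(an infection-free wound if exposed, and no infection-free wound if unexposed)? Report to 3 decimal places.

PNS ≈ 0.160

Let p₁ = 0.421, p₀ = 0.261.
Under exogeneity and monotonicity, PNS = p₁ − p₀.
PNS = 0.421 − 0.261 = 0.16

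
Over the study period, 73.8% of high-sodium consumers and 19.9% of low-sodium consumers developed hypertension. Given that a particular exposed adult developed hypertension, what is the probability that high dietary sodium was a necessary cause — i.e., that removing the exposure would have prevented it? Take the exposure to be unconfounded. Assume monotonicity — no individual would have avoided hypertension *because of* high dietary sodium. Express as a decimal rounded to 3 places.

PN ≈ 0.730

p₁ = 0.738, p₀ = 0.199.
Under exogeneity and monotonicity, PN = (p₁ − p₀) / p₁.
PN = (0.738 − 0.199) / 0.738 = 0.539 / 0.738 ≈ 0.7304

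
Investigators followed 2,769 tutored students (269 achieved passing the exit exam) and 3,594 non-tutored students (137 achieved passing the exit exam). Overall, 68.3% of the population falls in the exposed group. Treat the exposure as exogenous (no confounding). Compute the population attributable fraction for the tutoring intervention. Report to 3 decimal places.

PAF ≈ 0.514

p₁ = P(outcome | exposed) = 269/2769 = 0.097147
p₀ = P(outcome | unexposed) = 137/3594 = 0.038119
Overall risk P(Y=1) = π·p₁ + (1−π)·p₀ = 0.683×0.097147 + 0.317×0.038119 = 0.078435.
Under exogeneity, PAF = [P(Y=1) − p₀] / P(Y=1).
PAF = (0.078435 − 0.038119) / 0.078435 ≈ 0.5140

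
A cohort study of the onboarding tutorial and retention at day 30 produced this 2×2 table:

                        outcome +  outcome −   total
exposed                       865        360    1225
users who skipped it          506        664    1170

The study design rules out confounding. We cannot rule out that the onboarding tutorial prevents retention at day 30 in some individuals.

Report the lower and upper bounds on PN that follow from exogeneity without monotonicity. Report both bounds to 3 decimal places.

0.388 ≤ PN ≤ 0.804

p₁ = P(outcome | exposed) = 865/1225 = 0.70612
p₀ = P(outcome | unexposed) = 506/1170 = 0.43248
Under exogeneity alone the bounds on PN are max{0,(p₁−p₀)/p₁} ≤ PN ≤ min{1,(1−p₀)/p₁}.
  lower = (p₁ − p₀)/p₁ = 0.27364 / 0.70612 ≈ 0.3875
  upper = min{1, (1 − p₀)/p₁} = 0.56752 / 0.70612 ≈ 0.8037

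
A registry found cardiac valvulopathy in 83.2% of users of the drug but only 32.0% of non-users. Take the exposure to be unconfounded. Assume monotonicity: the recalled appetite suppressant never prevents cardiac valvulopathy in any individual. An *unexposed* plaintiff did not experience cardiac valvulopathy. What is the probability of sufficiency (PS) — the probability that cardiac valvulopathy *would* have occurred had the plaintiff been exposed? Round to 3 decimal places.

PS ≈ 0.753

p₁ = 0.832, p₀ = 0.32.
Under exogeneity and monotonicity, PS = (p₁ − p₀) / (1 − p₀).
PS = (0.832 − 0.32) / (1 − 0.32) = 0.512 / 0.68 ≈ 0.7529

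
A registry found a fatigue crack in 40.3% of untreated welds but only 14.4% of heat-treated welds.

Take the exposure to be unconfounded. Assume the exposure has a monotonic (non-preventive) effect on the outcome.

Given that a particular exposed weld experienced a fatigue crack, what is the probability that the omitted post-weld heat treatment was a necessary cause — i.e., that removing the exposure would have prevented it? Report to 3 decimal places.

PN ≈ 0.643

p₁ = 0.403, p₀ = 0.144.
Under exogeneity and monotonicity, PN = (p₁ − p₀) / p₁.
PN = (0.403 − 0.144) / 0.403 = 0.259 / 0.403 ≈ 0.6427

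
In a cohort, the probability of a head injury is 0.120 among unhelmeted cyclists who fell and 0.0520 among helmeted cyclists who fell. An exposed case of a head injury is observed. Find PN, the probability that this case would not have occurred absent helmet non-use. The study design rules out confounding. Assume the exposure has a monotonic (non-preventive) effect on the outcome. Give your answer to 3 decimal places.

PN ≈ 0.567

Let p₁ = 0.12, p₀ = 0.052.
Under exogeneity and monotonicity, PN = (p₁ − p₀) / p₁.
PN = (0.12 − 0.052) / 0.12 = 0.068 / 0.12 ≈ 0.5667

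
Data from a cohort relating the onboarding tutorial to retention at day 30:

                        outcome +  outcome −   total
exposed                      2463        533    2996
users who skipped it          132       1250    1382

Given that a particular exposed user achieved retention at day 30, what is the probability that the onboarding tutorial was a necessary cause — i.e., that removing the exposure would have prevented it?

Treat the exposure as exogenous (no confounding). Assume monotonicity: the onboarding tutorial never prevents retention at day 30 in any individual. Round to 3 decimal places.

PN ≈ 0.884

p₁ = P(outcome | exposed) = 2463/2996 = 0.8221
p₀ = P(outcome | unexposed) = 132/1382 = 0.095514
Under exogeneity and monotonicity, PN = (p₁ − p₀)/p₁.
PN = (0.8221 − 0.095514) / 0.8221 ≈ 0.8838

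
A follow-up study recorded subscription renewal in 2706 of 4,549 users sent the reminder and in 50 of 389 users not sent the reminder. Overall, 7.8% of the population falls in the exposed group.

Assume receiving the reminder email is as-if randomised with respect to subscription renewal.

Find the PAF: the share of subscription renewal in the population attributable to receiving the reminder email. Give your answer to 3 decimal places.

p₁ = P(outcome | exposed) = 2706/4549 = 0.59486
p₀ = P(outcome | unexposed) = 50/389 = 0.12853
Overall risk P(Y=1) = π·p₁ + (1−π)·p₀ = 0.078×0.59486 + 0.922×0.12853 = 0.16491.
Under exogeneity, PAF = [P(Y=1) − p₀] / P(Y=1).
PAF = (0.16491 − 0.12853) / 0.16491 ≈ 0.2206

PAF ≈ 0.221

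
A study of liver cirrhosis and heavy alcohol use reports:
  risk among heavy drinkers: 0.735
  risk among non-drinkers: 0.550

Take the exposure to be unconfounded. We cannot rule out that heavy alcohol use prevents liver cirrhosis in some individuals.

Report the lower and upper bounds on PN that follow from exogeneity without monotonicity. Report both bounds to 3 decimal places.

0.252 ≤ PN ≤ 0.612

Let p₁ = 0.735, p₀ = 0.55.
Under exogeneity alone the bounds on PN are max{0,(p₁−p₀)/p₁} ≤ PN ≤ min{1,(1−p₀)/p₁}.
  lower = (p₁ − p₀)/p₁ = 0.185 / 0.735 ≈ 0.2517
  upper = min{1, (1 − p₀)/p₁} = 0.45 / 0.735 ≈ 0.6122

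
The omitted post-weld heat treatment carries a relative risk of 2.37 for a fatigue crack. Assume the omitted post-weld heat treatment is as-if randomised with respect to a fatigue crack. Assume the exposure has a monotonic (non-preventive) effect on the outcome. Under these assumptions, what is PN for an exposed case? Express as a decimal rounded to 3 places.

PN ≈ 0.578

Under exogeneity and monotonicity, PN = (RR − 1) / RR = 1 − 1/RR.
PN = (2.37 − 1) / 2.37 = 1.37 / 2.37 ≈ 0.5781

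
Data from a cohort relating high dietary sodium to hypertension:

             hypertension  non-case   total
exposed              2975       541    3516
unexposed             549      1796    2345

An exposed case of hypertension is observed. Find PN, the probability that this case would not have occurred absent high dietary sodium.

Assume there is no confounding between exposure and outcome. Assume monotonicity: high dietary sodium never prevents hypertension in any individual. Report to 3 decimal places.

PN ≈ 0.723

p₁ = P(outcome | exposed) = 2975/3516 = 0.84613
p₀ = P(outcome | unexposed) = 549/2345 = 0.23412
Under exogeneity and monotonicity, PN = (p₁ − p₀) / p₁.
PN = (0.84613 − 0.23412) / 0.84613 = 0.61202 / 0.84613 ≈ 0.7233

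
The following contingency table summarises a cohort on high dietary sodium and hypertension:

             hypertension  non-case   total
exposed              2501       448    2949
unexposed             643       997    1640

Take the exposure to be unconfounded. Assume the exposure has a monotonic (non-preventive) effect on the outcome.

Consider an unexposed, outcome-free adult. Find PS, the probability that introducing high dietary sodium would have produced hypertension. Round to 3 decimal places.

PS ≈ 0.750

p₁ = P(outcome | exposed) = 2501/2949 = 0.84808
p₀ = P(outcome | unexposed) = 643/1640 = 0.39207
Under exogeneity and monotonicity, PS = (p₁ − p₀)/(1 − p₀).
PS = (0.84808 − 0.39207) / 0.60793 ≈ 0.7501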